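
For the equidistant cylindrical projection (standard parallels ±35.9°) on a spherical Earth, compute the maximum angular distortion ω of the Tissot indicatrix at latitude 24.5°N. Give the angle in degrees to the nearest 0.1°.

6.7°

The equidistant cylindrical projection with φ₀ = 35.9° has h = 1 (meridians true) and k = cos φ₀ / cos φ along parallels.
At 24.5°: h = 1.000, k = 0.8902; principal scales a = 1.000, b = 0.8902.
sin(ω/2) = (a − b)/(a + b) = 0.1098/1.890 = 0.05809, so ω = 2 arcsin(0.05809) ≈ 6.7°.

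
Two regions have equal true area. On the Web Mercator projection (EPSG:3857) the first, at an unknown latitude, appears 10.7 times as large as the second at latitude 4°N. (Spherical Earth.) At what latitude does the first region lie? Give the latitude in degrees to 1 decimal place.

For equal true areas on Mercator, apparent areas scale as sec²φ, so the ratio is cos²φ₂ / cos²φ₁.
cos²φ₂ / cos²φ₁ = 10.7  ⇒  cos φ₁ = cos 4° / √10.7 = 0.9976/3.271 = 0.3050.
φ₁ = arccos(0.3050) ≈ 72.2°.

72.2°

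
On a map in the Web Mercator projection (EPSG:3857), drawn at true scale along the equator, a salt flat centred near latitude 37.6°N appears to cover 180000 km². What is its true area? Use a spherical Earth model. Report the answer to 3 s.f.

Mercator is conformal, so the point scale is isotropic: h = k = sec φ = 1/cos φ.
Areal scale = k² = sec²φ = 1/cos²(37.6°) = 1/0.7923² = 1.593.
True area = apparent / (areal scale) = 180000 / 1.593 ≈ 113000 km².

113000 km²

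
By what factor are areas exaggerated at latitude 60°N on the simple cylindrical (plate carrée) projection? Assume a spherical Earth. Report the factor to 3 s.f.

Plate carrée maps x = Rλ, y = Rφ. The meridian scale is h = 1 and the parallel scale is k = 1/cos φ = sec φ.
Areal scale = h·k = 1 × sec φ; at 60°, h = 1.000, k = 2.000, so h·k = 2.000.

2.00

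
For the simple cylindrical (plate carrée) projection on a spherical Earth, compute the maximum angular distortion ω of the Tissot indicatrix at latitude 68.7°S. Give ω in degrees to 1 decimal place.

55.7°

In the plate carrée (x = Rλ, y = Rφ), meridians are true-scale (h = 1) and parallels are stretched by k = sec φ.
At 68.7°: h = 1.000, k = 2.753; principal scales a = 2.753, b = 1.000.
sin(ω/2) = (a − b)/(a + b) = 1.753/3.753 = 0.4671, so ω = 2 arcsin(0.4671) ≈ 55.7°.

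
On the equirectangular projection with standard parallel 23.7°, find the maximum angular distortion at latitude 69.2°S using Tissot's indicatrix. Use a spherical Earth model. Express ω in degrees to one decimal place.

The equidistant cylindrical projection with φ₀ = 23.7° has h = 1 (meridians true) and k = cos φ₀ / cos φ along parallels.
At 69.2°: h = 1.000, k = 2.579; principal scales a = 2.579, b = 1.000.
sin(ω/2) = (a − b)/(a + b) = 1.579/3.579 = 0.4411, so ω = 2 arcsin(0.4411) ≈ 52.4°.

52.4°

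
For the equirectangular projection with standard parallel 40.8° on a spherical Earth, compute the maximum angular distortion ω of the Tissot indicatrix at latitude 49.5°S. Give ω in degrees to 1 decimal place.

8.8°

In the equirectangular projection with standard parallel φ₀ = 40.8° (x = Rλ cos φ₀, y = Rφ), meridians are true-scale (h = 1) and the parallel scale is k = cos φ₀ / cos φ.
At 49.5°: h = 1.000, k = 1.166; principal scales a = 1.166, b = 1.000.
sin(ω/2) = (a − b)/(a + b) = 0.1656/2.166 = 0.07647, so ω = 2 arcsin(0.07647) ≈ 8.8°.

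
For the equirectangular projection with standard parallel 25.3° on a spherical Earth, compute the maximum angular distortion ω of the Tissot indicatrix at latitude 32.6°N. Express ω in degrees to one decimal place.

4.0°

With standard parallel φ₀ = 25.3°, the equirectangular projection gives x = Rλ cos φ₀, y = Rφ, so h = 1 and k = cos 25.3° / cos φ.
At 32.6°: h = 1.000, k = 1.073; principal scales a = 1.073, b = 1.000.
sin(ω/2) = (a − b)/(a + b) = 0.07316/2.073 = 0.03529, so ω = 2 arcsin(0.03529) ≈ 4.0°.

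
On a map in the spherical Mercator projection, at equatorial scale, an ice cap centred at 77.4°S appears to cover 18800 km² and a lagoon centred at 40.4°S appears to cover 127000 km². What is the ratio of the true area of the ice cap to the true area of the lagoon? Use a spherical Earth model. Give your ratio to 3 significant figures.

0.0121

Since Mercator area scale is 1/cos²φ, the true area equals the apparent area multiplied by cos²φ.
True area of ice cap: 18800 × cos²(77.4°) = 18800 × 0.04759 = 894.6 km².
True area of lagoon: 127000 × cos²(40.4°) = 127000 × 0.5799 = 73650 km².
Ratio = 894.6 / 73650 ≈ 0.0121.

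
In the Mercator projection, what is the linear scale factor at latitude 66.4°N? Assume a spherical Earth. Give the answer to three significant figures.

For Mercator, h = k = sec φ (a conformal cylindrical projection has a single point scale, 1/cos φ).
k = 1/cos 66.4° = 1/0.4003 = 2.498.

2.50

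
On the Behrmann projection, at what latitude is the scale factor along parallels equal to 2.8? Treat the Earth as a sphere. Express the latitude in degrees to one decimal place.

The Behrmann projection is cylindrical equal-area with φ₀ = 30°. Cylindrical equal-area (φ₀ = 30°): h = cos φ / cos 30° along meridians, k = cos 30° / cos φ along parallels; h·k = 1.
k = cos φ₀ / cos φ = 2.8  ⇒  cos φ = cos 30° / 2.8 = 0.3093.
φ = arccos(0.3093) ≈ 72.0°.

72.0°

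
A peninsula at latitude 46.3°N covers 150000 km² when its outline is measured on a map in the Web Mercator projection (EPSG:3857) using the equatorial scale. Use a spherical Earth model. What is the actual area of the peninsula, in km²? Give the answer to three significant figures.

71600 km²

The Mercator projection is conformal; its linear scale factor is the same in every direction and equals sec φ = 1/cos φ.
Areal scale = k² = sec²φ = 1/cos²(46.3°) = 1/0.6909² = 2.095.
True area = apparent / (areal scale) = 150000 / 2.095 ≈ 71600 km².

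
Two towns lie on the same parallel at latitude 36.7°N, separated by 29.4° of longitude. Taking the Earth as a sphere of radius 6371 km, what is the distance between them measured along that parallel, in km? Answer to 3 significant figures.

2620 km

Arc length along a parallel = R cos φ · Δλ (with Δλ in radians).
= 6371 × cos 36.7° × (29.4° × π/180) = 6371 × 0.8018 × 0.5131 ≈ 2620 km.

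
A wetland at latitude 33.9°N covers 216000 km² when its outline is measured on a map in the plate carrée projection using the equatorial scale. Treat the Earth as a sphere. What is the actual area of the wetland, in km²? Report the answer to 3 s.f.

179000 km²

Plate carrée maps x = Rλ, y = Rφ. The meridian scale is h = 1 and the parallel scale is k = 1/cos φ = sec φ.
Areal scale = h·k = 1 × sec φ; at 33.9°, h = 1.000, k = 1.205, so h·k = 1.205.
True area = apparent / (areal scale) = 216000 / 1.205 ≈ 179000 km².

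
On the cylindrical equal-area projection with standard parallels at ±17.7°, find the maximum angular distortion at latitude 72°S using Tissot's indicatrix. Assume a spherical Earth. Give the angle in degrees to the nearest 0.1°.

108.1°

Cylindrical equal-area (φ₀ = 17.7°): h = cos φ / cos 17.7° along meridians, k = cos 17.7° / cos φ along parallels; h·k = 1.
At 72°: h = 0.3244, k = 3.083; principal scales a = 3.083, b = 0.3244.
sin(ω/2) = (a − b)/(a + b) = 2.759/3.407 = 0.8096, so ω = 2 arcsin(0.8096) ≈ 108.1°.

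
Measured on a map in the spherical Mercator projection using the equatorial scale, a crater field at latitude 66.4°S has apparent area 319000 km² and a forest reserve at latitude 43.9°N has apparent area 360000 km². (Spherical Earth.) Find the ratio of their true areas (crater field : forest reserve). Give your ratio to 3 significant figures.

0.274

On Mercator the areal scale is sec²φ, so true area = apparent × cos²φ.
True area of crater field: 319000 × cos²(66.4°) = 319000 × 0.1603 = 51130 km².
True area of forest reserve: 360000 × cos²(43.9°) = 360000 × 0.5192 = 186900 km².
Ratio = 51130 / 186900 ≈ 0.274.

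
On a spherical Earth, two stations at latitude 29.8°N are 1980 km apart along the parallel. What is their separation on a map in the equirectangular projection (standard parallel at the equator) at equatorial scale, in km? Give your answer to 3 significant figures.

Plate carrée maps x = Rλ, y = Rφ. The meridian scale is h = 1 and the parallel scale is k = 1/cos φ = sec φ.
Along the parallel, k = sec 29.8° = 1/0.8678 = 1.152.
Map distance = 1980 × 1.152 ≈ 2280 km.

2280 km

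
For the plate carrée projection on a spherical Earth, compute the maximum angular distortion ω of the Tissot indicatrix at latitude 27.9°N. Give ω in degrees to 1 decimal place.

In the plate carrée (x = Rλ, y = Rφ), meridians are true-scale (h = 1) and parallels are stretched by k = sec φ.
At 27.9°: h = 1.000, k = 1.132; principal scales a = 1.132, b = 1.000.
sin(ω/2) = (a − b)/(a + b) = 0.1315/2.132 = 0.06170, so ω = 2 arcsin(0.06170) ≈ 7.1°.

7.1°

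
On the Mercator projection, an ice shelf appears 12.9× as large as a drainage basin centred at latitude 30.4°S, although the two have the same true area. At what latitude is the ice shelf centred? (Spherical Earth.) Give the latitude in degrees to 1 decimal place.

On Mercator, (apparent₁)/(apparent₂) = sec²φ₁ / sec²φ₂ when true areas are equal.
cos²φ₂ / cos²φ₁ = 12.9  ⇒  cos φ₁ = cos 30.4° / √12.9 = 0.8625/3.592 = 0.2401.
φ₁ = arccos(0.2401) ≈ 76.1°.

76.1°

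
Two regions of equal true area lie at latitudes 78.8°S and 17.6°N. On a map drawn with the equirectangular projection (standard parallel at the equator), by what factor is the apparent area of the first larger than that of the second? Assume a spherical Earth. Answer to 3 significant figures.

4.91

Plate carrée maps x = Rλ, y = Rφ. The meridian scale is h = 1 and the parallel scale is k = 1/cos φ = sec φ.
Areal scale at 78.8°: h·k = 1.000 × 5.148 = 5.148.
Areal scale at 17.6°: h·k = 1.000 × 1.049 = 1.049.
Ratio = 5.148/1.049 ≈ 4.91.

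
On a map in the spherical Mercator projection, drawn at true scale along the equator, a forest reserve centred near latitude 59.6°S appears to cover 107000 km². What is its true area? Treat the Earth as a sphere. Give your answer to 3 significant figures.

27400 km²

For Mercator, h = k = sec φ (a conformal cylindrical projection has a single point scale, 1/cos φ).
Areal scale = k² = sec²φ = 1/cos²(59.6°) = 1/0.5060² = 3.905.
True area = apparent / (areal scale) = 107000 / 3.905 ≈ 27400 km².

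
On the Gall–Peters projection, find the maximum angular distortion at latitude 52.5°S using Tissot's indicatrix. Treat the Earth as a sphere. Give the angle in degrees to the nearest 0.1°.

Gall–Peters is a cylindrical equal-area projection with standard parallels at ±45°. A cylindrical equal-area projection with standard parallel φ₀ has meridian scale h = cos φ / cos φ₀ and parallel scale k = cos φ₀ / cos φ (so areas are preserved, h·k = 1).
At 52.5°: h = 0.8609, k = 1.162; principal scales a = 1.162, b = 0.8609.
sin(ω/2) = (a − b)/(a + b) = 0.3006/2.022 = 0.1486, so ω = 2 arcsin(0.1486) ≈ 17.1°.

17.1°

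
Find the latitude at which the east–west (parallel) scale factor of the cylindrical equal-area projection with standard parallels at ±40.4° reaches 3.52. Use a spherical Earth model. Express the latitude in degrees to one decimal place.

77.5°

Cylindrical equal-area (φ₀ = 40.4°): h = cos φ / cos 40.4° along meridians, k = cos 40.4° / cos φ along parallels; h·k = 1.
k = cos φ₀ / cos φ = 3.52  ⇒  cos φ = cos 40.4° / 3.52 = 0.2163.
φ = arccos(0.2163) ≈ 77.5°.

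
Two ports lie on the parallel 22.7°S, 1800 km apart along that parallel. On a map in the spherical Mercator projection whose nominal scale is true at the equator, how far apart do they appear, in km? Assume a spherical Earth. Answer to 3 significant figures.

The Mercator projection is conformal; its linear scale factor is the same in every direction and equals sec φ = 1/cos φ.
Along the parallel, k = sec 22.7° = 1/0.9225 = 1.084.
Map distance = 1800 × 1.084 ≈ 1950 km.

1950 km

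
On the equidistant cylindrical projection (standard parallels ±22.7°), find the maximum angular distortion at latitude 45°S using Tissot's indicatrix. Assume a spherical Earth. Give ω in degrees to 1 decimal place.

In the equirectangular projection with standard parallel φ₀ = 22.7° (x = Rλ cos φ₀, y = Rφ), meridians are true-scale (h = 1) and the parallel scale is k = cos φ₀ / cos φ.
At 45°: h = 1.000, k = 1.305; principal scales a = 1.305, b = 1.000.
sin(ω/2) = (a − b)/(a + b) = 0.3047/2.305 = 0.1322, so ω = 2 arcsin(0.1322) ≈ 15.2°.

15.2°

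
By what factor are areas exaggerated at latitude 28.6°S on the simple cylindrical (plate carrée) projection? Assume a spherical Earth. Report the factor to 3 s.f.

Plate carrée maps x = Rλ, y = Rφ. The meridian scale is h = 1 and the parallel scale is k = 1/cos φ = sec φ.
Areal scale = h·k = 1 × sec φ; at 28.6°, h = 1.000, k = 1.139, so h·k = 1.139.

1.14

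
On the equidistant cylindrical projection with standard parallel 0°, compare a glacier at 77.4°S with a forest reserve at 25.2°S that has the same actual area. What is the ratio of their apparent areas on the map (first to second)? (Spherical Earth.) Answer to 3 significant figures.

In the plate carrée (x = Rλ, y = Rφ), meridians are true-scale (h = 1) and parallels are stretched by k = sec φ.
Areal scale at 77.4°: h·k = 1.000 × 4.584 = 4.584.
Areal scale at 25.2°: h·k = 1.000 × 1.105 = 1.105.
Ratio = 4.584/1.105 ≈ 4.15.

4.15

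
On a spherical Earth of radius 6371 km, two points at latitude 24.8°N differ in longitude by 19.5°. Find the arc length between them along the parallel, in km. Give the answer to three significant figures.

1970 km

Arc length along a parallel = R cos φ · Δλ (with Δλ in radians).
= 6371 × cos 24.8° × (19.5° × π/180) = 6371 × 0.9078 × 0.3403 ≈ 1970 km.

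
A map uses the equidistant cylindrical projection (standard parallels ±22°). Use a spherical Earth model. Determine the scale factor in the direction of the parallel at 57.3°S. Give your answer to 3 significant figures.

The equidistant cylindrical projection with φ₀ = 22° has h = 1 (meridians true) and k = cos φ₀ / cos φ along parallels.
k = cos 22° / cos 57.3° = 0.9272/0.5402 = 1.716.

1.72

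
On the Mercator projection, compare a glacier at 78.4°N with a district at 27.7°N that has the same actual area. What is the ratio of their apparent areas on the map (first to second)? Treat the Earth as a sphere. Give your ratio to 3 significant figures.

19.4

On Mercator, area is exaggerated by sec²φ = 1/cos²φ.
At 78.4°: sec²(78.4°) = 1/0.2011² = 24.73.
At 27.7°: sec²(27.7°) = 1/0.8854² = 1.276.
Ratio = 24.73/1.276 = cos²(27.7°)/cos²(78.4°) ≈ 19.4.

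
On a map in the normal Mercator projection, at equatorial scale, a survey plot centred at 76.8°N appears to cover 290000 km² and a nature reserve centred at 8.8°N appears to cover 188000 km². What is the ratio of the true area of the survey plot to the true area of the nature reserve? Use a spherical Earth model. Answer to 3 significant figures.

Since Mercator area scale is 1/cos²φ, the true area equals the apparent area multiplied by cos²φ.
True area of survey plot: 290000 × cos²(76.8°) = 290000 × 0.05214 = 15120 km².
True area of nature reserve: 188000 × cos²(8.8°) = 188000 × 0.9766 = 183600 km².
Ratio = 15120 / 183600 ≈ 0.0824.

0.0824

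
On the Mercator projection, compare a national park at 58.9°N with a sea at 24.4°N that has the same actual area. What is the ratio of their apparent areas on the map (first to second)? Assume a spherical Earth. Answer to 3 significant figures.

3.11

Mercator areal scale is sec²φ.
At 58.9°: sec²(58.9°) = 1/0.5165² = 3.748.
At 24.4°: sec²(24.4°) = 1/0.9107² = 1.206.
Ratio = 3.748/1.206 = cos²(24.4°)/cos²(58.9°) ≈ 3.11.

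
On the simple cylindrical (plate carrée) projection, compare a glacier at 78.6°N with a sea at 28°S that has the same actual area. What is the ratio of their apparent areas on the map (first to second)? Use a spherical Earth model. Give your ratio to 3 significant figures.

Plate carrée maps x = Rλ, y = Rφ. The meridian scale is h = 1 and the parallel scale is k = 1/cos φ = sec φ.
Areal scale at 78.6°: h·k = 1.000 × 5.059 = 5.059.
Areal scale at 28°: h·k = 1.000 × 1.133 = 1.133.
Ratio = 5.059/1.133 ≈ 4.47.

4.47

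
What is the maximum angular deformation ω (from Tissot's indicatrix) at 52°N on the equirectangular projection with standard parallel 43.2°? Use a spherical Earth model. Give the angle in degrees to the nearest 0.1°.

In the equirectangular projection with standard parallel φ₀ = 43.2° (x = Rλ cos φ₀, y = Rφ), meridians are true-scale (h = 1) and the parallel scale is k = cos φ₀ / cos φ.
At 52°: h = 1.000, k = 1.184; principal scales a = 1.184, b = 1.000.
sin(ω/2) = (a − b)/(a + b) = 0.1840/2.184 = 0.08427, so ω = 2 arcsin(0.08427) ≈ 9.7°.

9.7°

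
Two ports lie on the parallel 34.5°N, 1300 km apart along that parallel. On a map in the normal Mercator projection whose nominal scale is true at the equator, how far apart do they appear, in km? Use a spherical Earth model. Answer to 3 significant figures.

1580 km

The Mercator projection is conformal; its linear scale factor is the same in every direction and equals sec φ = 1/cos φ.
Along the parallel, k = sec 34.5° = 1/0.8241 = 1.213.
Map distance = 1300 × 1.213 ≈ 1580 km.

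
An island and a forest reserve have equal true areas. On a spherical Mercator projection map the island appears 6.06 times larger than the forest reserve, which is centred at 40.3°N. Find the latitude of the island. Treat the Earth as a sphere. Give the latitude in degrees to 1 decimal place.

72.0°

On Mercator, (apparent₁)/(apparent₂) = sec²φ₁ / sec²φ₂ when true areas are equal.
cos²φ₂ / cos²φ₁ = 6.06  ⇒  cos φ₁ = cos 40.3° / √6.06 = 0.7627/2.462 = 0.3098.
φ₁ = arccos(0.3098) ≈ 72.0°.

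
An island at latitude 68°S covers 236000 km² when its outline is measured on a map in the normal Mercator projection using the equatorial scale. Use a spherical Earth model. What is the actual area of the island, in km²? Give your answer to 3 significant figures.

33100 km²

Mercator is conformal, so the point scale is isotropic: h = k = sec φ = 1/cos φ.
Areal scale = k² = sec²φ = 1/cos²(68°) = 1/0.3746² = 7.126.
True area = apparent / (areal scale) = 236000 / 7.126 ≈ 33100 km².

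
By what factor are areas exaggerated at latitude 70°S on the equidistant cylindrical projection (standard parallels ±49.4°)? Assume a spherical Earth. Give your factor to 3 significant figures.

The equidistant cylindrical projection with φ₀ = 49.4° has h = 1 (meridians true) and k = cos φ₀ / cos φ along parallels.
Areal scale = h·k = 1 × cos φ₀ / cos φ; at 70°, h = 1.000, k = 1.903, so h·k = 1.903.

1.90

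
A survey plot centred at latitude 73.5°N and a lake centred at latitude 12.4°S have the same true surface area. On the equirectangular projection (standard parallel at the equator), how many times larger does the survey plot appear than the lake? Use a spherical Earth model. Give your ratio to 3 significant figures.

3.44

For the equirectangular projection with φ₀ = 0 (plate carrée), h = 1 along meridians and k = sec φ along parallels.
Areal scale at 73.5°: h·k = 1.000 × 3.521 = 3.521.
Areal scale at 12.4°: h·k = 1.000 × 1.024 = 1.024.
Ratio = 3.521/1.024 ≈ 3.44.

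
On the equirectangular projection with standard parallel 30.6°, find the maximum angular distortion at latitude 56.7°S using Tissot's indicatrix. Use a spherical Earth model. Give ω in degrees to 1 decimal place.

25.5°

The equidistant cylindrical projection with φ₀ = 30.6° has h = 1 (meridians true) and k = cos φ₀ / cos φ along parallels.
At 56.7°: h = 1.000, k = 1.568; principal scales a = 1.568, b = 1.000.
sin(ω/2) = (a − b)/(a + b) = 0.5678/2.568 = 0.2211, so ω = 2 arcsin(0.2211) ≈ 25.5°.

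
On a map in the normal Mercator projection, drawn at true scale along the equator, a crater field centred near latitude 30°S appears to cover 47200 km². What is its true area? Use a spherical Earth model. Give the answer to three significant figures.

35400 km²

The Mercator projection is conformal; its linear scale factor is the same in every direction and equals sec φ = 1/cos φ.
Areal scale = k² = sec²φ = 1/cos²(30°) = 1/0.8660² = 1.333.
True area = apparent / (areal scale) = 47200 / 1.333 ≈ 35400 km².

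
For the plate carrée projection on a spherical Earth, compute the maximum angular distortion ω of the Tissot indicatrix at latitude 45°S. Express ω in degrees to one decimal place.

19.8°

In the plate carrée (x = Rλ, y = Rφ), meridians are true-scale (h = 1) and parallels are stretched by k = sec φ.
At 45°: h = 1.000, k = 1.414; principal scales a = 1.414, b = 1.000.
sin(ω/2) = (a − b)/(a + b) = 0.4142/2.414 = 0.1716, so ω = 2 arcsin(0.1716) ≈ 19.8°.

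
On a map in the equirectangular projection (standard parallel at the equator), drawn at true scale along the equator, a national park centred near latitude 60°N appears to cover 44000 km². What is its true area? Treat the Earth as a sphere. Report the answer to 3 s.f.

22000 km²

For the equirectangular projection with φ₀ = 0 (plate carrée), h = 1 along meridians and k = sec φ along parallels.
Areal scale = h·k = 1 × sec φ; at 60°, h = 1.000, k = 2.000, so h·k = 2.000.
True area = apparent / (areal scale) = 44000 / 2.000 ≈ 22000 km².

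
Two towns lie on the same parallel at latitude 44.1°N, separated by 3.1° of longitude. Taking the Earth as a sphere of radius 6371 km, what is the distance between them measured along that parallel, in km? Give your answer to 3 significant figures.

Arc length along a parallel = R cos φ · Δλ (with Δλ in radians).
= 6371 × cos 44.1° × (3.1° × π/180) = 6371 × 0.7181 × 0.05411 ≈ 248 km.

248 km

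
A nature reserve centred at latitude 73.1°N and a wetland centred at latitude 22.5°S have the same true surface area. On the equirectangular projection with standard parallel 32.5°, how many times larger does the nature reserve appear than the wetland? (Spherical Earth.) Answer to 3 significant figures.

3.18

In the equirectangular projection with standard parallel φ₀ = 32.5° (x = Rλ cos φ₀, y = Rφ), meridians are true-scale (h = 1) and the parallel scale is k = cos φ₀ / cos φ.
Areal scale at 73.1°: h·k = 1.000 × 2.901 = 2.901.
Areal scale at 22.5°: h·k = 1.000 × 0.9129 = 0.9129.
Ratio = 2.901/0.9129 ≈ 3.18.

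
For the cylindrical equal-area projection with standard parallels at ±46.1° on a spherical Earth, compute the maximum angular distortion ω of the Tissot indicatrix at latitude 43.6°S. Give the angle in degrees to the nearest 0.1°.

Cylindrical equal-area (φ₀ = 46.1°): h = cos φ / cos 46.1° along meridians, k = cos 46.1° / cos φ along parallels; h·k = 1.
At 43.6°: h = 1.044, k = 0.9575; principal scales a = 1.044, b = 0.9575.
sin(ω/2) = (a − b)/(a + b) = 0.08687/2.002 = 0.04339, so ω = 2 arcsin(0.04339) ≈ 5.0°.

5.0°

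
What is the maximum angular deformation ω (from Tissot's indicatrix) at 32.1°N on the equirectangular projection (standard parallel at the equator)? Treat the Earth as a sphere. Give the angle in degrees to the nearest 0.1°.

In the plate carrée (x = Rλ, y = Rφ), meridians are true-scale (h = 1) and parallels are stretched by k = sec φ.
At 32.1°: h = 1.000, k = 1.180; principal scales a = 1.180, b = 1.000.
sin(ω/2) = (a − b)/(a + b) = 0.1805/2.180 = 0.08277, so ω = 2 arcsin(0.08277) ≈ 9.5°.

9.5°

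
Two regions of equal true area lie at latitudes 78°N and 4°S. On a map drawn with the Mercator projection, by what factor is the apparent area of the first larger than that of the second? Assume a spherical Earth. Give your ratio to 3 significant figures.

Mercator areal scale is sec²φ.
At 78°: sec²(78°) = 1/0.2079² = 23.13.
At 4°: sec²(4°) = 1/0.9976² = 1.005.
Ratio = 23.13/1.005 = cos²(4°)/cos²(78°) ≈ 23.0.

23.0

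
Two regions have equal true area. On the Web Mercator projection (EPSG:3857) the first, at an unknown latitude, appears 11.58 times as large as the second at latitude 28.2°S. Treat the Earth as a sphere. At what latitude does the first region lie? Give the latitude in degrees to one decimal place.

On Mercator, (apparent₁)/(apparent₂) = sec²φ₁ / sec²φ₂ when true areas are equal.
cos²φ₂ / cos²φ₁ = 11.58  ⇒  cos φ₁ = cos 28.2° / √11.58 = 0.8813/3.403 = 0.2590.
φ₁ = arccos(0.2590) ≈ 75.0°.

75.0°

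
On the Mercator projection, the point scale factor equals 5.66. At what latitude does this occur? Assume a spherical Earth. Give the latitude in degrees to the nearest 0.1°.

79.8°

Mercator scale is k = sec φ = 1/cos φ.
1/cos φ = 5.66  ⇒  cos φ = 0.1767  ⇒  φ = arccos(0.1767) ≈ 79.8°.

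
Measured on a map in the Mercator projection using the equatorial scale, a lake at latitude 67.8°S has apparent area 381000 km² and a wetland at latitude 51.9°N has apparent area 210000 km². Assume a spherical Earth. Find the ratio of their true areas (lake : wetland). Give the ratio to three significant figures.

Mercator's areal exaggeration is sec²φ; hence true area = (apparent area) · cos²φ.
True area of lake: 381000 × cos²(67.8°) = 381000 × 0.1428 = 54390 km².
True area of wetland: 210000 × cos²(51.9°) = 210000 × 0.3807 = 79950 km².
Ratio = 54390 / 79950 ≈ 0.680.

0.680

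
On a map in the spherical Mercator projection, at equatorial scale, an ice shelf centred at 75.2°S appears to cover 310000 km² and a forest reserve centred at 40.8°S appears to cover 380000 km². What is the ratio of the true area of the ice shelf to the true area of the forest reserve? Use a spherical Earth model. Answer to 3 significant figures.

0.0929

On Mercator the areal scale is sec²φ, so true area = apparent × cos²φ.
True area of ice shelf: 310000 × cos²(75.2°) = 310000 × 0.06525 = 20230 km².
True area of forest reserve: 380000 × cos²(40.8°) = 380000 × 0.5730 = 217800 km².
Ratio = 20230 / 217800 ≈ 0.0929.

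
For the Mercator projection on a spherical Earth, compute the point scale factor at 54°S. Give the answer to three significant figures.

Mercator is conformal, so the point scale is isotropic: h = k = sec φ = 1/cos φ.
k = 1/cos 54° = 1/0.5878 = 1.701.

1.70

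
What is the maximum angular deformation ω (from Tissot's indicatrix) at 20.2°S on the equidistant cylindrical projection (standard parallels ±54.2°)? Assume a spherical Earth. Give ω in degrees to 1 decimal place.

26.8°

The equidistant cylindrical projection with φ₀ = 54.2° has h = 1 (meridians true) and k = cos φ₀ / cos φ along parallels.
At 20.2°: h = 1.000, k = 0.6233; principal scales a = 1.000, b = 0.6233.
sin(ω/2) = (a − b)/(a + b) = 0.3767/1.623 = 0.2321, so ω = 2 arcsin(0.2321) ≈ 26.8°.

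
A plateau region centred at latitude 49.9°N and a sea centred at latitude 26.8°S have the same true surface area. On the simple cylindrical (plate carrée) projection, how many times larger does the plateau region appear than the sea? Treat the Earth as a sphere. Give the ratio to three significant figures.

Plate carrée maps x = Rλ, y = Rφ. The meridian scale is h = 1 and the parallel scale is k = 1/cos φ = sec φ.
Areal scale at 49.9°: h·k = 1.000 × 1.552 = 1.552.
Areal scale at 26.8°: h·k = 1.000 × 1.120 = 1.120.
Ratio = 1.552/1.120 ≈ 1.39.

1.39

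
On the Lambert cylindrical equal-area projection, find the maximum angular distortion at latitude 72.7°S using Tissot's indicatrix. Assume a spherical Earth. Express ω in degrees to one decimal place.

113.8°

The Lambert cylindrical equal-area projection is the cylindrical equal-area projection with its standard parallel at the equator (φ₀ = 0). A cylindrical equal-area projection with standard parallel φ₀ has meridian scale h = cos φ / cos φ₀ and parallel scale k = cos φ₀ / cos φ (so areas are preserved, h·k = 1).
At 72.7°: h = 0.2974, k = 3.363; principal scales a = 3.363, b = 0.2974.
sin(ω/2) = (a − b)/(a + b) = 3.065/3.660 = 0.8375, so ω = 2 arcsin(0.8375) ≈ 113.8°.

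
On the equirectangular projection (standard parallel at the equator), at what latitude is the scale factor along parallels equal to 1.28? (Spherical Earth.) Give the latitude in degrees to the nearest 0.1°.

Plate carrée: h = 1, k = sec φ along parallels.
sec φ = 1.28  ⇒  cos φ = 0.7812  ⇒  φ ≈ 38.6°.

38.6°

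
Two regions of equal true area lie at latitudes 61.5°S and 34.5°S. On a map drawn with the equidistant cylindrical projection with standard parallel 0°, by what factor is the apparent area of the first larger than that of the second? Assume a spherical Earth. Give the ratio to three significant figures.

1.73

In the plate carrée (x = Rλ, y = Rφ), meridians are true-scale (h = 1) and parallels are stretched by k = sec φ.
Areal scale at 61.5°: h·k = 1.000 × 2.096 = 2.096.
Areal scale at 34.5°: h·k = 1.000 × 1.213 = 1.213.
Ratio = 2.096/1.213 ≈ 1.73.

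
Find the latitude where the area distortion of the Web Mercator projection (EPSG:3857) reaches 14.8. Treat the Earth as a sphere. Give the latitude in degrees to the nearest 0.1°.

Mercator areal scale is sec²φ.
sec²φ = 14.8  ⇒  cos²φ = 0.06757  ⇒  cos φ = 0.2599.
φ = arccos(0.2599) ≈ 74.9°.

74.9°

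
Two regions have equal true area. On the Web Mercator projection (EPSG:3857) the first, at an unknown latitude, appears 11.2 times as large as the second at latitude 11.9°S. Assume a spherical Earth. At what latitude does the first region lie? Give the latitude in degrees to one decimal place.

73.0°

Mercator areal scale is sec²φ, so apparent-area ratio = sec²φ₁ / sec²φ₂ = cos²φ₂ / cos²φ₁.
cos²φ₂ / cos²φ₁ = 11.2  ⇒  cos φ₁ = cos 11.9° / √11.2 = 0.9785/3.347 = 0.2924.
φ₁ = arccos(0.2924) ≈ 73.0°.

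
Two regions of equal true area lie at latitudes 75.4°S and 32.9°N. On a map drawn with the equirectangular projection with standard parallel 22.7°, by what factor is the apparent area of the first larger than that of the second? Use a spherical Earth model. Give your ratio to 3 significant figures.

With standard parallel φ₀ = 22.7°, the equirectangular projection gives x = Rλ cos φ₀, y = Rφ, so h = 1 and k = cos 22.7° / cos φ.
Areal scale at 75.4°: h·k = 1.000 × 3.660 = 3.660.
Areal scale at 32.9°: h·k = 1.000 × 1.099 = 1.099.
Ratio = 3.660/1.099 ≈ 3.33.

3.33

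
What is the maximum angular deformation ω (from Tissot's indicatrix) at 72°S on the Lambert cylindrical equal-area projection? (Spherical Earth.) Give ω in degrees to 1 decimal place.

111.3°

The Lambert cylindrical equal-area projection is the cylindrical equal-area projection with its standard parallel at the equator (φ₀ = 0). Cylindrical equal-area (φ₀ = 0°): h = cos φ / cos 0° along meridians, k = cos 0° / cos φ along parallels; h·k = 1.
At 72°: h = 0.3090, k = 3.236; principal scales a = 3.236, b = 0.3090.
sin(ω/2) = (a − b)/(a + b) = 2.927/3.545 = 0.8257, so ω = 2 arcsin(0.8257) ≈ 111.3°.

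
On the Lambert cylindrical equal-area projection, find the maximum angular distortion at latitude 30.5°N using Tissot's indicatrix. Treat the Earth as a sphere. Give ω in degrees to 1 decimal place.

The Lambert cylindrical equal-area projection is the cylindrical equal-area projection with its standard parallel at the equator (φ₀ = 0). Cylindrical equal-area (φ₀ = 0°): h = cos φ / cos 0° along meridians, k = cos 0° / cos φ along parallels; h·k = 1.
At 30.5°: h = 0.8616, k = 1.161; principal scales a = 1.161, b = 0.8616.
sin(ω/2) = (a − b)/(a + b) = 0.2990/2.022 = 0.1478, so ω = 2 arcsin(0.1478) ≈ 17.0°.

17.0°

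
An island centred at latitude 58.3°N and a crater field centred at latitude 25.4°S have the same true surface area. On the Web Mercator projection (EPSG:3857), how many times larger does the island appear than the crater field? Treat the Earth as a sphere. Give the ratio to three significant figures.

Mercator is conformal with k = sec φ, so areal scale = k² = sec²φ.
At 58.3°: sec²(58.3°) = 1/0.5255² = 3.622.
At 25.4°: sec²(25.4°) = 1/0.9033² = 1.225.
Ratio = 3.622/1.225 = cos²(25.4°)/cos²(58.3°) ≈ 2.96.

2.96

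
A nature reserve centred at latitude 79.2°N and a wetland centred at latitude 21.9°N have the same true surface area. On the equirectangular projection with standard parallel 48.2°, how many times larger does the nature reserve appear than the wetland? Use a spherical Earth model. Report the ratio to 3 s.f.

4.95

With standard parallel φ₀ = 48.2°, the equirectangular projection gives x = Rλ cos φ₀, y = Rφ, so h = 1 and k = cos 48.2° / cos φ.
Areal scale at 79.2°: h·k = 1.000 × 3.557 = 3.557.
Areal scale at 21.9°: h·k = 1.000 × 0.7184 = 0.7184.
Ratio = 3.557/0.7184 ≈ 4.95.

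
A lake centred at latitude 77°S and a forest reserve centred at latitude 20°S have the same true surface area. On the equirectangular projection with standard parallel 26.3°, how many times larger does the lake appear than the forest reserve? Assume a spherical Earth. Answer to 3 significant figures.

4.18

With standard parallel φ₀ = 26.3°, the equirectangular projection gives x = Rλ cos φ₀, y = Rφ, so h = 1 and k = cos 26.3° / cos φ.
Areal scale at 77°: h·k = 1.000 × 3.985 = 3.985.
Areal scale at 20°: h·k = 1.000 × 0.9540 = 0.9540.
Ratio = 3.985/0.9540 ≈ 4.18.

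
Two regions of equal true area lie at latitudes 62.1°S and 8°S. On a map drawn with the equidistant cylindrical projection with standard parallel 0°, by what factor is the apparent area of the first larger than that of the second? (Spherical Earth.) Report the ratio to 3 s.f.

For the equirectangular projection with φ₀ = 0 (plate carrée), h = 1 along meridians and k = sec φ along parallels.
Areal scale at 62.1°: h·k = 1.000 × 2.137 = 2.137.
Areal scale at 8°: h·k = 1.000 × 1.010 = 1.010.
Ratio = 2.137/1.010 ≈ 2.12.

2.12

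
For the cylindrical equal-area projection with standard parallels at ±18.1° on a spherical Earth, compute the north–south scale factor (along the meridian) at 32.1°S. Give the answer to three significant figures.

For cylindrical equal-area with standard parallel φ₀, h = cos φ / cos φ₀ and k = cos φ₀ / cos φ, so h·k = 1.
h = cos 32.1° / cos 18.1° = 0.8471/0.9505 = 0.8912.

0.891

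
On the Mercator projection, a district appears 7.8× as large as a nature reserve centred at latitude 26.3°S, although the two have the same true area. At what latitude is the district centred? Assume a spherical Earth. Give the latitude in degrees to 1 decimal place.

On Mercator, (apparent₁)/(apparent₂) = sec²φ₁ / sec²φ₂ when true areas are equal.
cos²φ₂ / cos²φ₁ = 7.8  ⇒  cos φ₁ = cos 26.3° / √7.8 = 0.8965/2.793 = 0.3210.
φ₁ = arccos(0.3210) ≈ 71.3°.

71.3°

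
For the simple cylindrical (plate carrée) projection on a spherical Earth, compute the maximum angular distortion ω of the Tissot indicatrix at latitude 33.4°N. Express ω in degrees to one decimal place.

10.3°

In the plate carrée (x = Rλ, y = Rφ), meridians are true-scale (h = 1) and parallels are stretched by k = sec φ.
At 33.4°: h = 1.000, k = 1.198; principal scales a = 1.198, b = 1.000.
sin(ω/2) = (a − b)/(a + b) = 0.1978/2.198 = 0.09001, so ω = 2 arcsin(0.09001) ≈ 10.3°.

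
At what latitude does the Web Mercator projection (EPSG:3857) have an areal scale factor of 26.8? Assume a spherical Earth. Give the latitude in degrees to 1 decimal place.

Mercator areal scale is sec²φ.
sec²φ = 26.8  ⇒  cos²φ = 0.03731  ⇒  cos φ = 0.1932.
φ = arccos(0.1932) ≈ 78.9°.

78.9°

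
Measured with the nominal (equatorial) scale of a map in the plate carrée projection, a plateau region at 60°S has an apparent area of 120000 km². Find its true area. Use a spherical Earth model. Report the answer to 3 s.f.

For the equirectangular projection with φ₀ = 0 (plate carrée), h = 1 along meridians and k = sec φ along parallels.
Areal scale = h·k = 1 × sec φ; at 60°, h = 1.000, k = 2.000, so h·k = 2.000.
True area = apparent / (areal scale) = 120000 / 2.000 ≈ 60000 km².

60000 km²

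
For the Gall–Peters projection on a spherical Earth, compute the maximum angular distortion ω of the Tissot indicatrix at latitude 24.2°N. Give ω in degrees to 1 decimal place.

28.9°

Gall–Peters is a cylindrical equal-area projection with standard parallels at ±45°. Cylindrical equal-area (φ₀ = 45°): h = cos φ / cos 45° along meridians, k = cos 45° / cos φ along parallels; h·k = 1.
At 24.2°: h = 1.290, k = 0.7752; principal scales a = 1.290, b = 0.7752.
sin(ω/2) = (a − b)/(a + b) = 0.5147/2.065 = 0.2492, so ω = 2 arcsin(0.2492) ≈ 28.9°.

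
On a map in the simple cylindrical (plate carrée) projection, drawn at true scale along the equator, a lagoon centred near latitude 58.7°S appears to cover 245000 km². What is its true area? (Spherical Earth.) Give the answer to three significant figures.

127000 km²

In the plate carrée (x = Rλ, y = Rφ), meridians are true-scale (h = 1) and parallels are stretched by k = sec φ.
Areal scale = h·k = 1 × sec φ; at 58.7°, h = 1.000, k = 1.925, so h·k = 1.925.
True area = apparent / (areal scale) = 245000 / 1.925 ≈ 127000 km².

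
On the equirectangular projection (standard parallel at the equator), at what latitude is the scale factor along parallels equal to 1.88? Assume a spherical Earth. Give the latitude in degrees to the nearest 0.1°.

57.9°

Plate carrée: h = 1, k = sec φ along parallels.
sec φ = 1.88  ⇒  cos φ = 0.5319  ⇒  φ ≈ 57.9°.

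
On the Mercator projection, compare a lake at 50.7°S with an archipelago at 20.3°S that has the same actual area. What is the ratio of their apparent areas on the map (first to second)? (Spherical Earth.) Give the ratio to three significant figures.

Mercator is conformal with k = sec φ, so areal scale = k² = sec²φ.
At 50.7°: sec²(50.7°) = 1/0.6334² = 2.493.
At 20.3°: sec²(20.3°) = 1/0.9379² = 1.137.
Ratio = 2.493/1.137 = cos²(20.3°)/cos²(50.7°) ≈ 2.19.

2.19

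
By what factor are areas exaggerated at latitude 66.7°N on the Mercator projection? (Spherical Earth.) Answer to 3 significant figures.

6.39

Mercator is conformal, so the point scale is isotropic: h = k = sec φ = 1/cos φ.
Areal scale = k² = sec²φ = 1/cos²(66.7°) = 1/0.3955² = 6.392.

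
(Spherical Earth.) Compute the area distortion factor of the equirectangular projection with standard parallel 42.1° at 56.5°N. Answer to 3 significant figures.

1.34

With standard parallel φ₀ = 42.1°, the equirectangular projection gives x = Rλ cos φ₀, y = Rφ, so h = 1 and k = cos 42.1° / cos φ.
Areal scale = h·k = 1 × cos φ₀ / cos φ; at 56.5°, h = 1.000, k = 1.344, so h·k = 1.344.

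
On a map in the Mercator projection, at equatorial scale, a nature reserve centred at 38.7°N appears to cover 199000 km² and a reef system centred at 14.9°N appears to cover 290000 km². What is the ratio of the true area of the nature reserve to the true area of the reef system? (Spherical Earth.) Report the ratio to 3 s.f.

0.448

On Mercator the areal scale is sec²φ, so true area = apparent × cos²φ.
True area of nature reserve: 199000 × cos²(38.7°) = 199000 × 0.6091 = 121200 km².
True area of reef system: 290000 × cos²(14.9°) = 290000 × 0.9339 = 270800 km².
Ratio = 121200 / 270800 ≈ 0.448.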